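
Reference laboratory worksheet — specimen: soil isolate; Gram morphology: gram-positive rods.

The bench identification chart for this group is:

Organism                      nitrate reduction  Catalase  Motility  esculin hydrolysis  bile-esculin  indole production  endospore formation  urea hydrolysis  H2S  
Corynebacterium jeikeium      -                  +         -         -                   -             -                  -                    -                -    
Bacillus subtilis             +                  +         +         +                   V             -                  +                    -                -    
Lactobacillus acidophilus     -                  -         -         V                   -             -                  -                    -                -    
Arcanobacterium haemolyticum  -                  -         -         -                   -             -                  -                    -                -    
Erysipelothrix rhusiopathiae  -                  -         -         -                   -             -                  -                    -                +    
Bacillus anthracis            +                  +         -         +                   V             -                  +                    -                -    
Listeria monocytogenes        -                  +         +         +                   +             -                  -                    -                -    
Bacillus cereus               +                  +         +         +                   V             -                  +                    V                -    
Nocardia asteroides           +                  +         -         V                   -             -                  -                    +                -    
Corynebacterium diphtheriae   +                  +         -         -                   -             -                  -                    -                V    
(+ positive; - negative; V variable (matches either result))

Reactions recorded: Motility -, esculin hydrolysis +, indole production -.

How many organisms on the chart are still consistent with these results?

3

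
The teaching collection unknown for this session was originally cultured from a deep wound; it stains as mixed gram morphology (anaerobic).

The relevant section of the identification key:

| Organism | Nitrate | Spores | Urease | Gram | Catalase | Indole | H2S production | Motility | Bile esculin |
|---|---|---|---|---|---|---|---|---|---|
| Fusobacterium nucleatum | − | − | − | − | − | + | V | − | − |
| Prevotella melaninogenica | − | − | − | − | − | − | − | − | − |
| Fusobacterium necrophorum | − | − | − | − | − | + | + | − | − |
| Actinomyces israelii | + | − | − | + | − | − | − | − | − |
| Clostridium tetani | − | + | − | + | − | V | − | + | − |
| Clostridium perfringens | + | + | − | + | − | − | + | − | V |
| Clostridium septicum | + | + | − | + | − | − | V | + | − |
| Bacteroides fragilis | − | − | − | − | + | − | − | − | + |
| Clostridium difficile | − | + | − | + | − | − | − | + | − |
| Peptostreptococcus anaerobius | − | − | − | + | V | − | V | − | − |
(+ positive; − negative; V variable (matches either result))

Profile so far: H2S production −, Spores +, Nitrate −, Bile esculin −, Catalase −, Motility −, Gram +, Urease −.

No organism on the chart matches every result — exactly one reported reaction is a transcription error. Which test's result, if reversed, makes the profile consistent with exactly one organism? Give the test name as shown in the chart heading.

Spores

As reported, no row in the chart matches all 8 reactions.
Reversing Nitrate → still no organism matches.
Reversing Motility → 2 organisms match (not unique).
Reversing Urease → still no organism matches.
Reversing Spores (to −) → unique match: Peptostreptococcus anaerobius.
Reversing H2S production → still no organism matches.
Reversing Gram → still no organism matches.
Reversing Catalase → still no organism matches.
Reversing Bile esculin → still no organism matches.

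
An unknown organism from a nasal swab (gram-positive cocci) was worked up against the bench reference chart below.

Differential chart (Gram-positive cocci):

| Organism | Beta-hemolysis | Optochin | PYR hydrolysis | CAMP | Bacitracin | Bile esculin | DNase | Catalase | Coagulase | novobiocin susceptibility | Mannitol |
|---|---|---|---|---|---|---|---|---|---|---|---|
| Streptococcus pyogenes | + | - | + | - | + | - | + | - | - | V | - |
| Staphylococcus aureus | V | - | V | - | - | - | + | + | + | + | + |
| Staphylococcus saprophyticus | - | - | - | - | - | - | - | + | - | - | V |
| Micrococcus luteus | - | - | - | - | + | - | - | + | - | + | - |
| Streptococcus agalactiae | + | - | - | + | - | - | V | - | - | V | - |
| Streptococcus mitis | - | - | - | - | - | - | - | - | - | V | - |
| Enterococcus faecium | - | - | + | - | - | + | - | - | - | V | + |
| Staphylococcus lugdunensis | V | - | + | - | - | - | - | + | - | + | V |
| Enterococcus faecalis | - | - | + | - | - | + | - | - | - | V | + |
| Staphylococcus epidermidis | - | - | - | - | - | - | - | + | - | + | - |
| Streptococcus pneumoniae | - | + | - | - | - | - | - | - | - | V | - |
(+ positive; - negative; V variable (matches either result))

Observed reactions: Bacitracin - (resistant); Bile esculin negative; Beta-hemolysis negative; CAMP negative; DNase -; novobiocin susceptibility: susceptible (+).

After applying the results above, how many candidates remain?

novobiocin susceptibility +: excludes Staphylococcus saprophyticus — 10 left.
Beta-hemolysis -: excludes Streptococcus pyogenes, Streptococcus agalactiae — 8 left.
CAMP -: all 8 remaining candidates are consistent.
Bile esculin -: excludes Enterococcus faecium, Enterococcus faecalis — 6 left.
DNase -: excludes Staphylococcus aureus — 5 left.
Bacitracin -: excludes Micrococcus luteus — 4 left.
Still consistent: Staphylococcus epidermidis, Staphylococcus lugdunensis, Streptococcus mitis, Streptococcus pneumoniae.

4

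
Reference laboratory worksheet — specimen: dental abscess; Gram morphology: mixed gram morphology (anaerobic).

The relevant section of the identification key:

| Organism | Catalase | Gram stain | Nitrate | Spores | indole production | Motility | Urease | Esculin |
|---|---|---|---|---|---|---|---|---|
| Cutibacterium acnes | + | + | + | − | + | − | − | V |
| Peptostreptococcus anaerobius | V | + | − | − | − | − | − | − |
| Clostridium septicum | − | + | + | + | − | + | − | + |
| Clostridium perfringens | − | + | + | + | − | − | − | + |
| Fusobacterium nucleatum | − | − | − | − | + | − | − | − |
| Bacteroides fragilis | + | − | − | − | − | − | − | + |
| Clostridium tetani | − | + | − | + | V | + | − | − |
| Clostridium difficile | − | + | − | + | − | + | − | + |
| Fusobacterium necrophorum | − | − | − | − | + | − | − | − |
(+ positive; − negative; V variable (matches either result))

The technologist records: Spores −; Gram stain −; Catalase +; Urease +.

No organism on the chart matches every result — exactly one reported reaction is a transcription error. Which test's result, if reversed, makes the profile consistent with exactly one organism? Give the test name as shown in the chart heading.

As reported, no row in the chart matches all 4 reactions.
Reversing Gram stain → still no organism matches.
Reversing Catalase → still no organism matches.
Reversing Urease (to −) → unique match: Bacteroides fragilis.
Reversing Spores → still no organism matches.

Urease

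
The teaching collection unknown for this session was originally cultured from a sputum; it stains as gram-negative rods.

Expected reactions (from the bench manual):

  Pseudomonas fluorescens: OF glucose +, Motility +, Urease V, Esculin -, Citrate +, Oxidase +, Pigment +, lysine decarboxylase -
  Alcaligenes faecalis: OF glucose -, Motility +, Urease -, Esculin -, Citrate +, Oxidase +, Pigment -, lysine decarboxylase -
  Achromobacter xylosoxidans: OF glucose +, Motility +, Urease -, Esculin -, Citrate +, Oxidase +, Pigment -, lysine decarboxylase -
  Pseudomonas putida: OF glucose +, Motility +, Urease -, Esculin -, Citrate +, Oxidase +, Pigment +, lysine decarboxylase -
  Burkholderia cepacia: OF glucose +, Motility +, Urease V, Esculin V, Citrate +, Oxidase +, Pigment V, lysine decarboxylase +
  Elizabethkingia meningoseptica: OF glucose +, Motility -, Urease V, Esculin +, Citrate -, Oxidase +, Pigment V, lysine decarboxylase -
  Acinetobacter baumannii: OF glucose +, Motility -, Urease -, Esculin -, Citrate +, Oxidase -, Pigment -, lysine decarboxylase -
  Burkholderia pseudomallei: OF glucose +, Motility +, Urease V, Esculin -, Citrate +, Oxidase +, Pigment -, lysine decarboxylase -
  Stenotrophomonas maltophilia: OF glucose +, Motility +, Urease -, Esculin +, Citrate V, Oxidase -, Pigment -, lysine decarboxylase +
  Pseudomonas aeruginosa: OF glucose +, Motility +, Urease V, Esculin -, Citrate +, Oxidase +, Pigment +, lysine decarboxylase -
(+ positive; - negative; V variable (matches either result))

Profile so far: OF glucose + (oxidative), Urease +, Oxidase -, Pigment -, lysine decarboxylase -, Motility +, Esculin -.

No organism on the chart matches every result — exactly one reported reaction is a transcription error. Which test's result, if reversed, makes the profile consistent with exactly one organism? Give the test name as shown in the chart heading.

Oxidase

As reported, no row in the chart matches all 7 reactions.
Reversing Pigment → still no organism matches.
Reversing Motility → still no organism matches.
Reversing Esculin → still no organism matches.
Reversing Oxidase (to +) → unique match: Burkholderia pseudomallei.
Reversing lysine decarboxylase → still no organism matches.
Reversing OF glucose → still no organism matches.
Reversing Urease → still no organism matches.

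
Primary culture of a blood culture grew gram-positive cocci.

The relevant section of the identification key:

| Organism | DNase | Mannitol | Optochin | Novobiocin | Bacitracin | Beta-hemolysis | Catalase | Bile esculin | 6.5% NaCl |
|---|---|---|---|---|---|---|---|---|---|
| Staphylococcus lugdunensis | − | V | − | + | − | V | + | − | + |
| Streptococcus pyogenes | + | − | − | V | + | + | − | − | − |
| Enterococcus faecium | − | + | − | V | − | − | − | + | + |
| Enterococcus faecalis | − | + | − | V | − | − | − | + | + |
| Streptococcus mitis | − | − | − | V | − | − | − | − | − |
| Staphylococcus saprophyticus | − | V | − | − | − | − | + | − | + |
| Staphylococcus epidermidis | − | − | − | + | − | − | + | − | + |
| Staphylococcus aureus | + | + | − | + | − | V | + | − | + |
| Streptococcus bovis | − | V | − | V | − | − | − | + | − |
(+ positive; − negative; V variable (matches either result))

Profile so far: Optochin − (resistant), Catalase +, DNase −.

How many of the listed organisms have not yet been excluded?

3

DNase −: excludes Streptococcus pyogenes, Staphylococcus aureus — 7 left.
Optochin −: all 7 remaining candidates are consistent.
Catalase +: excludes Enterococcus faecium, Enterococcus faecalis, Streptococcus mitis, Streptococcus bovis — 3 left.
Still consistent: Staphylococcus epidermidis, Staphylococcus lugdunensis, Staphylococcus saprophyticus.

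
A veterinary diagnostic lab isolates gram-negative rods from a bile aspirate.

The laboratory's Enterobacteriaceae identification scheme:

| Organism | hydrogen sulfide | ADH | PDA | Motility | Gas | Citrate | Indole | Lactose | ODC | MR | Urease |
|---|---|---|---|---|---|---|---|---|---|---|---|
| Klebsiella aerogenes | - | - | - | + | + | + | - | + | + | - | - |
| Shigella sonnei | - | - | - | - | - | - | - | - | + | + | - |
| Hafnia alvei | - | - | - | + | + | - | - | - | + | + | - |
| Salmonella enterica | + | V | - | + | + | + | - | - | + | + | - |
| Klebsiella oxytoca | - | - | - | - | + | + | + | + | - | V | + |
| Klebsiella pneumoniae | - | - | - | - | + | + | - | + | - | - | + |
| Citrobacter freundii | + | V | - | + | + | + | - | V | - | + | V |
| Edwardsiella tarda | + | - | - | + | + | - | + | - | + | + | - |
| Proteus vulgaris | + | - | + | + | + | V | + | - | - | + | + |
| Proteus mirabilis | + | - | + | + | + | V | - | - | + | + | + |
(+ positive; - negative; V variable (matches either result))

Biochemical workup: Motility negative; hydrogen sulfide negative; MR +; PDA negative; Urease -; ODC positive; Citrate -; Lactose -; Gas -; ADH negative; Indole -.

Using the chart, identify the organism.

Shigella sonnei

Motility -: excludes 7 organisms — 3 left.
Lactose -: excludes Klebsiella oxytoca, Klebsiella pneumoniae — 1 left.
ADH -: the one remaining candidate is consistent.
Gas -: the one remaining candidate is consistent.
hydrogen sulfide -: the one remaining candidate is consistent.
Indole -: the one remaining candidate is consistent.
Citrate -: the one remaining candidate is consistent.
PDA -: the one remaining candidate is consistent.
MR +: the one remaining candidate is consistent.
Urease -: the one remaining candidate is consistent.
ODC +: the one remaining candidate is consistent.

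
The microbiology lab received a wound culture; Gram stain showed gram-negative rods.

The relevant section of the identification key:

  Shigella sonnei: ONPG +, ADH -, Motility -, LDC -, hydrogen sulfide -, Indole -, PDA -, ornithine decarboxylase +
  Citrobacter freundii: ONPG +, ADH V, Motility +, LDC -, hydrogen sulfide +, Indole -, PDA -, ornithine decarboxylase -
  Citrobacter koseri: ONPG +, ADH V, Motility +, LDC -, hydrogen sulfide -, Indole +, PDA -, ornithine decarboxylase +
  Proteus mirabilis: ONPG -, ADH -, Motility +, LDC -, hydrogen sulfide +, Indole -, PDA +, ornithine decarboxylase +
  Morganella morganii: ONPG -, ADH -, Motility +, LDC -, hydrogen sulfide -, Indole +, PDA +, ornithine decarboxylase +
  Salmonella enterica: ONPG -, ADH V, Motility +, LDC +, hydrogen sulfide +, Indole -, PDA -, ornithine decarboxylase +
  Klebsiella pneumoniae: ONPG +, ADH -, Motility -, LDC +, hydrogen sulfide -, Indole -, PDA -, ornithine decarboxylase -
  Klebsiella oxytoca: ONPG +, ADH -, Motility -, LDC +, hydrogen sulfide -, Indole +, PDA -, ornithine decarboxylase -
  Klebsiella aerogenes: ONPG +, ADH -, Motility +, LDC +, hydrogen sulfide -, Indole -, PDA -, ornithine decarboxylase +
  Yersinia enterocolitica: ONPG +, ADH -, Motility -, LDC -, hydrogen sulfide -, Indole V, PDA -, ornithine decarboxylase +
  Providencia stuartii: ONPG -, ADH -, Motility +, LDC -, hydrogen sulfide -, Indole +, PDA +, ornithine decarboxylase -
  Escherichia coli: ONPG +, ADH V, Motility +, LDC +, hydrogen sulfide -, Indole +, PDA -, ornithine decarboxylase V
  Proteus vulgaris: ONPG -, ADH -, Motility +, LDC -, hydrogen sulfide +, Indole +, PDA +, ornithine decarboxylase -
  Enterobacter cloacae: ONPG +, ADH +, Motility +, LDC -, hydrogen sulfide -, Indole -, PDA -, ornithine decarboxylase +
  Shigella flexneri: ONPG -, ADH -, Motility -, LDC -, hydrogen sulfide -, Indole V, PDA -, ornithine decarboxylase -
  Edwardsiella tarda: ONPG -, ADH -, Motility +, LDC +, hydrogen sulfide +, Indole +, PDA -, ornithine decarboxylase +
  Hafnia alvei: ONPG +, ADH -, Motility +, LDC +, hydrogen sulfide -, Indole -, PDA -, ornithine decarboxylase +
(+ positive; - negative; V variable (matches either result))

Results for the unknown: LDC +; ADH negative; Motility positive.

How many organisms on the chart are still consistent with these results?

LDC +: excludes 10 organisms — 7 left.
Motility +: excludes Klebsiella pneumoniae, Klebsiella oxytoca — 5 left.
ADH -: all 5 remaining candidates are consistent.
Still consistent: Edwardsiella tarda, Escherichia coli, Hafnia alvei, Klebsiella aerogenes, Salmonella enterica.

5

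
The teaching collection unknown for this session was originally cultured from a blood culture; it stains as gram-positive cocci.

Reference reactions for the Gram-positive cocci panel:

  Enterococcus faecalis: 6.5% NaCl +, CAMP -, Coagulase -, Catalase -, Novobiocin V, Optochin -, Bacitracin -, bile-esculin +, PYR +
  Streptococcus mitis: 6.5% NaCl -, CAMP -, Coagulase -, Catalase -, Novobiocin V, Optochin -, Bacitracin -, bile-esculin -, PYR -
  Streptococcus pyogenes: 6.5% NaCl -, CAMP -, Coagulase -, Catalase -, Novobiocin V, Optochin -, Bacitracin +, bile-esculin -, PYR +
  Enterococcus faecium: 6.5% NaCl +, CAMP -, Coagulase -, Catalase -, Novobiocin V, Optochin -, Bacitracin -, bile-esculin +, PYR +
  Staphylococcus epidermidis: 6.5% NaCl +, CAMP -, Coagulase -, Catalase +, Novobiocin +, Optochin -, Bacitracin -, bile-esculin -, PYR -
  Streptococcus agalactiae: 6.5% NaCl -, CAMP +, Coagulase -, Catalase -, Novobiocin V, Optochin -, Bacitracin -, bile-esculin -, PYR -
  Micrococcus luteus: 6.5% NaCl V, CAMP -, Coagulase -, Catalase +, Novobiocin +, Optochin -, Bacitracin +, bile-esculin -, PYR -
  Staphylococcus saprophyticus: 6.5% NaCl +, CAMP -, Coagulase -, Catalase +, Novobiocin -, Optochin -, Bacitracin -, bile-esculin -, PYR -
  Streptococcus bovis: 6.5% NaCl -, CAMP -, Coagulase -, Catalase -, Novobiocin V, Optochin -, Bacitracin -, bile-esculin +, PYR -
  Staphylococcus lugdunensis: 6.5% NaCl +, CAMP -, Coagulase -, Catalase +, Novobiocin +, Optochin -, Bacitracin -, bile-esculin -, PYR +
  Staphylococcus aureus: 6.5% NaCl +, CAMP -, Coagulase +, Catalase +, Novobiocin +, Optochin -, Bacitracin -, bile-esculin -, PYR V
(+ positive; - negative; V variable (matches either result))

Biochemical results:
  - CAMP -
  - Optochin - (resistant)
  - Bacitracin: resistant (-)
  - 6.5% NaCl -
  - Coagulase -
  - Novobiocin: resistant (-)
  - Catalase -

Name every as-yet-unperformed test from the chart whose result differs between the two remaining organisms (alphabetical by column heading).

Optochin -: all 11 remaining candidates are consistent.
Coagulase -: excludes Staphylococcus aureus — 10 left.
Novobiocin -: excludes Staphylococcus epidermidis, Micrococcus luteus, Staphylococcus lugdunensis — 7 left.
Bacitracin -: excludes Streptococcus pyogenes — 6 left.
CAMP -: excludes Streptococcus agalactiae — 5 left.
Catalase -: excludes Staphylococcus saprophyticus — 4 left.
6.5% NaCl -: excludes Enterococcus faecalis, Enterococcus faecium — 2 left.
Two candidates remain: Streptococcus bovis and Streptococcus mitis.
  bile-esculin: Streptococcus bovis +, Streptococcus mitis - — discriminates.
  PYR: - vs - — same for both, does not separate.

bile-esculin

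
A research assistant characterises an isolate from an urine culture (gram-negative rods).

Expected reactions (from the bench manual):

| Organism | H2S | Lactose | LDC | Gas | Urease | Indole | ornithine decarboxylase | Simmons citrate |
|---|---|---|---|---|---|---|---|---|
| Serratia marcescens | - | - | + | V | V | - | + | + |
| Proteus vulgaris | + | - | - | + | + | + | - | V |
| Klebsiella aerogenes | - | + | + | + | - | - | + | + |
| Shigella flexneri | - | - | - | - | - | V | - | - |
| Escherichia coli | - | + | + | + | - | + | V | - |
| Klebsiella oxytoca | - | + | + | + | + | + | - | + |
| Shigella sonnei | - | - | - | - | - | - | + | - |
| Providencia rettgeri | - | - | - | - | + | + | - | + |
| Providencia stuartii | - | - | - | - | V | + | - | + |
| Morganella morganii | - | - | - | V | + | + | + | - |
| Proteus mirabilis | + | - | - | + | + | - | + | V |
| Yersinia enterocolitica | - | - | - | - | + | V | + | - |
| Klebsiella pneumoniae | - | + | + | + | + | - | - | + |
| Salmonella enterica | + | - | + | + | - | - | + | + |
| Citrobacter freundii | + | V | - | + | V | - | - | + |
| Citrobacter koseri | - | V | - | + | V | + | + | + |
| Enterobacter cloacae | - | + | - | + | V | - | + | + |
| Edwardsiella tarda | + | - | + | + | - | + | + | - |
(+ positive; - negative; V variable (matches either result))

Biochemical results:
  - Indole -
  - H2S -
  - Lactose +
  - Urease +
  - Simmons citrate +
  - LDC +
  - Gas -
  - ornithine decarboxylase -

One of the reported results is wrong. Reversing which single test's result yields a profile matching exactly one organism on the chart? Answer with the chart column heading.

As reported, no row in the chart matches all 8 reactions.
Reversing Simmons citrate → still no organism matches.
Reversing LDC → still no organism matches.
Reversing Urease → still no organism matches.
Reversing ornithine decarboxylase → still no organism matches.
Reversing H2S → still no organism matches.
Reversing Lactose → still no organism matches.
Reversing Gas (to +) → unique match: Klebsiella pneumoniae.
Reversing Indole → still no organism matches.

Gas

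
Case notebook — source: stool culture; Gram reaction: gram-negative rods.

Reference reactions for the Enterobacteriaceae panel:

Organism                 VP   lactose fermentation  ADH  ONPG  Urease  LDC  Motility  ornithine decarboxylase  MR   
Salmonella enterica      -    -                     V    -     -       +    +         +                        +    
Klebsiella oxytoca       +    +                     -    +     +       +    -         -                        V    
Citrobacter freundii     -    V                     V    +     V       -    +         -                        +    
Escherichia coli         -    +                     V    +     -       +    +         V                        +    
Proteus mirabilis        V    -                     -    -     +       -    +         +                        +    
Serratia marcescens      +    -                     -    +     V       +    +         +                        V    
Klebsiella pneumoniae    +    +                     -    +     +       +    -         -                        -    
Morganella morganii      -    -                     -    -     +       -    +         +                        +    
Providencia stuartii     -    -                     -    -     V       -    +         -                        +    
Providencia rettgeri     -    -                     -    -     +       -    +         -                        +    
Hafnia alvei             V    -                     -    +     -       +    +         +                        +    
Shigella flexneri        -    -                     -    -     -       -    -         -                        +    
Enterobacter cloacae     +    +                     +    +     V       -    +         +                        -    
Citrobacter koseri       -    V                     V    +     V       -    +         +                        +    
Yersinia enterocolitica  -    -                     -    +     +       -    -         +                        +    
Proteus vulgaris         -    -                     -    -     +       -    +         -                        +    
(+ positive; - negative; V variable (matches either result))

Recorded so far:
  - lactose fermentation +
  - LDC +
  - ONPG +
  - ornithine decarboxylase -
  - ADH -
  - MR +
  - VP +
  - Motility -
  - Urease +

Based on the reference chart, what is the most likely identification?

ONPG +: excludes 7 organisms — 9 left.
ornithine decarboxylase -: excludes 5 organisms — 4 left.
lactose fermentation +: all 4 remaining candidates are consistent.
Urease +: excludes Escherichia coli — 3 left.
ADH -: all 3 remaining candidates are consistent.
Motility -: excludes Citrobacter freundii — 2 left.
VP +: all 2 remaining candidates are consistent.
MR +: excludes Klebsiella pneumoniae — 1 left.
LDC +: the one remaining candidate is consistent.

Klebsiella oxytoca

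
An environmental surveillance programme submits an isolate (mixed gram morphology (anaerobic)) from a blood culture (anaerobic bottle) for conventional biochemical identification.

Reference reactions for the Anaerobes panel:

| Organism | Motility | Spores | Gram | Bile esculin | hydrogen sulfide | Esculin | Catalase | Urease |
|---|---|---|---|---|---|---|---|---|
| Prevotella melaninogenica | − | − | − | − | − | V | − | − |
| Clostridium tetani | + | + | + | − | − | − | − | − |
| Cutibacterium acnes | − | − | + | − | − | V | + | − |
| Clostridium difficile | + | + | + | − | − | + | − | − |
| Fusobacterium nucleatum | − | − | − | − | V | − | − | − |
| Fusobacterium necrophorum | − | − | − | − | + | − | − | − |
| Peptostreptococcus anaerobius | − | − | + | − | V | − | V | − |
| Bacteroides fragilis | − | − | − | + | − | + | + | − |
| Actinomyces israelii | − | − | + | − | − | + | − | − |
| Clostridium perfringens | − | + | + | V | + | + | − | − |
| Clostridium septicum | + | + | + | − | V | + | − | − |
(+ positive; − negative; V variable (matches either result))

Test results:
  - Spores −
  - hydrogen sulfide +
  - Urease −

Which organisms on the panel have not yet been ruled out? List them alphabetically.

Fusobacterium necrophorum, Fusobacterium nucleatum, Peptostreptococcus anaerobius

hydrogen sulfide +: excludes 6 organisms — 5 left.
Spores −: excludes Clostridium perfringens, Clostridium septicum — 3 left.
Urease −: all 3 remaining candidates are consistent.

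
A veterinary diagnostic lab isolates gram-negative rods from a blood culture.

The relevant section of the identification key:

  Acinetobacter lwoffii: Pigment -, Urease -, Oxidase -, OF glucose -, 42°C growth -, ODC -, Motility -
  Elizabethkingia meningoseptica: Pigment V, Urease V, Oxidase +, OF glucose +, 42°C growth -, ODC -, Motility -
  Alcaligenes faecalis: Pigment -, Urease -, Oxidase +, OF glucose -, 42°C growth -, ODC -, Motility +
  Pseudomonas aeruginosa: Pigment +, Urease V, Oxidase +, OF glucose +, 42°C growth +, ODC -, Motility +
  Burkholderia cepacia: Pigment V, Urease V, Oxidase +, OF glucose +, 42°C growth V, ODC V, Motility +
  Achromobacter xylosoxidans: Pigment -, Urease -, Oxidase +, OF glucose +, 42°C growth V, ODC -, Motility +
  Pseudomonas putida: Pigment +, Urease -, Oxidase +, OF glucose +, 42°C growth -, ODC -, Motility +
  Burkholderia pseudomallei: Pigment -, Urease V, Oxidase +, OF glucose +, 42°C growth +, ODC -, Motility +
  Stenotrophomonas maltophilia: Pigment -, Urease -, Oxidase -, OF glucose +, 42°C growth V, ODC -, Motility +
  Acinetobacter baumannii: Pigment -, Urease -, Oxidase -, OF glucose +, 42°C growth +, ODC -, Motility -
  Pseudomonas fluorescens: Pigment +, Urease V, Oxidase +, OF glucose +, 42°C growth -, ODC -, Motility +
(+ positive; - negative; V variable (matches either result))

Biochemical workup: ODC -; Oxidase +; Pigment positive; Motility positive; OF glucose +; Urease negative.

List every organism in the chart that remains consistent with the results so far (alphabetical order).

Burkholderia cepacia, Pseudomonas aeruginosa, Pseudomonas fluorescens, Pseudomonas putida

Urease -: all 11 remaining candidates are consistent.
ODC -: all 11 remaining candidates are consistent.
Motility +: excludes Acinetobacter lwoffii, Elizabethkingia meningoseptica, Acinetobacter baumannii — 8 left.
Oxidase +: excludes Stenotrophomonas maltophilia — 7 left.
OF glucose +: excludes Alcaligenes faecalis — 6 left.
Pigment +: excludes Achromobacter xylosoxidans, Burkholderia pseudomallei — 4 left.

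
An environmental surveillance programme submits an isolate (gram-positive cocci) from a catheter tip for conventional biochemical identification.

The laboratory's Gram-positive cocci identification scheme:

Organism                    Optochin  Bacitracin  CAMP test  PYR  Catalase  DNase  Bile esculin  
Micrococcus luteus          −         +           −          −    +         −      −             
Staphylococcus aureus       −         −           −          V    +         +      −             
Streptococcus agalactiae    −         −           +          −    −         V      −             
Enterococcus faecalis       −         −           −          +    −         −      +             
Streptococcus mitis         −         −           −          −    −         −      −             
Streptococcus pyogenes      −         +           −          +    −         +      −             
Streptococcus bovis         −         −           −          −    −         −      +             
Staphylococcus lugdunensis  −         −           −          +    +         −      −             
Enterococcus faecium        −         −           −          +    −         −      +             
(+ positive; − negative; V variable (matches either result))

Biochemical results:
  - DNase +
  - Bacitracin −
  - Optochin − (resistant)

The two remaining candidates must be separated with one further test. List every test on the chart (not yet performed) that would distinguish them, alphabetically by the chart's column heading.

CAMP test, Catalase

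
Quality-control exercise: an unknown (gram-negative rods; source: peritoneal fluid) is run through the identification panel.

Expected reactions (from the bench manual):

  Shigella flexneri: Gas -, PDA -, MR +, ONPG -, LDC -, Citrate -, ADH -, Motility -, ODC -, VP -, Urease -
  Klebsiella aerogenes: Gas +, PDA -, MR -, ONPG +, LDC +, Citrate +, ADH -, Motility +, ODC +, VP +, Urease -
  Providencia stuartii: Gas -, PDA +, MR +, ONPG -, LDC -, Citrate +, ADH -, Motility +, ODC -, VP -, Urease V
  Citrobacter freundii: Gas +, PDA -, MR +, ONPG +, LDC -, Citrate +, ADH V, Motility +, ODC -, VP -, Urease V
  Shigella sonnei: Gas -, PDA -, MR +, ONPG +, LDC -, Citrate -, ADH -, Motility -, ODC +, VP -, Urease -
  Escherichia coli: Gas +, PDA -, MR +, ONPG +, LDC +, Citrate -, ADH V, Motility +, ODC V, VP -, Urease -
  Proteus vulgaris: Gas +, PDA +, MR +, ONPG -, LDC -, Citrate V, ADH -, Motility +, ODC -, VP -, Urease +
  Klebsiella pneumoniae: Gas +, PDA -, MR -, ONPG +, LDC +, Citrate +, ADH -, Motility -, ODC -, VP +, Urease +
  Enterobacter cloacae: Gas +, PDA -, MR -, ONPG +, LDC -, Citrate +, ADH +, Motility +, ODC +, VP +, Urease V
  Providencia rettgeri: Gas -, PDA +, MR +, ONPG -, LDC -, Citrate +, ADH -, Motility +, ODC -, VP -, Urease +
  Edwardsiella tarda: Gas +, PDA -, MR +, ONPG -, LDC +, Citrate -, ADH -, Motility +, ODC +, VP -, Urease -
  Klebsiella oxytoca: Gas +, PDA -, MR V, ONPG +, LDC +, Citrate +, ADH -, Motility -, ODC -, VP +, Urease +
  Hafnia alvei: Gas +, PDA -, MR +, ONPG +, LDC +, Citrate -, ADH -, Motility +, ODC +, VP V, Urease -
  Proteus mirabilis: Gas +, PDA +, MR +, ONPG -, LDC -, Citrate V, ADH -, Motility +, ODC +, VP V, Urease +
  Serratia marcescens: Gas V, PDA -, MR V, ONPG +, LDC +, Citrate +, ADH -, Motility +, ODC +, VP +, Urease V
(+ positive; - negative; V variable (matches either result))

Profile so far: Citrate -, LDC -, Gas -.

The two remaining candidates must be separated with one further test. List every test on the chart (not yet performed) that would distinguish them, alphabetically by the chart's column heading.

Gas -: excludes 10 organisms — 5 left.
LDC -: excludes Serratia marcescens — 4 left.
Citrate -: excludes Providencia stuartii, Providencia rettgeri — 2 left.
Two candidates remain: Shigella flexneri and Shigella sonnei.
  PDA: - vs - — same for both, does not separate.
  MR: + vs + — same for both, does not separate.
  ONPG: Shigella flexneri -, Shigella sonnei + — discriminates.
  ADH: - vs - — same for both, does not separate.
  Motility: - vs - — same for both, does not separate.
  ODC: Shigella flexneri -, Shigella sonnei + — discriminates.
  VP: - vs - — same for both, does not separate.
  Urease: - vs - — same for both, does not separate.

ODC, ONPG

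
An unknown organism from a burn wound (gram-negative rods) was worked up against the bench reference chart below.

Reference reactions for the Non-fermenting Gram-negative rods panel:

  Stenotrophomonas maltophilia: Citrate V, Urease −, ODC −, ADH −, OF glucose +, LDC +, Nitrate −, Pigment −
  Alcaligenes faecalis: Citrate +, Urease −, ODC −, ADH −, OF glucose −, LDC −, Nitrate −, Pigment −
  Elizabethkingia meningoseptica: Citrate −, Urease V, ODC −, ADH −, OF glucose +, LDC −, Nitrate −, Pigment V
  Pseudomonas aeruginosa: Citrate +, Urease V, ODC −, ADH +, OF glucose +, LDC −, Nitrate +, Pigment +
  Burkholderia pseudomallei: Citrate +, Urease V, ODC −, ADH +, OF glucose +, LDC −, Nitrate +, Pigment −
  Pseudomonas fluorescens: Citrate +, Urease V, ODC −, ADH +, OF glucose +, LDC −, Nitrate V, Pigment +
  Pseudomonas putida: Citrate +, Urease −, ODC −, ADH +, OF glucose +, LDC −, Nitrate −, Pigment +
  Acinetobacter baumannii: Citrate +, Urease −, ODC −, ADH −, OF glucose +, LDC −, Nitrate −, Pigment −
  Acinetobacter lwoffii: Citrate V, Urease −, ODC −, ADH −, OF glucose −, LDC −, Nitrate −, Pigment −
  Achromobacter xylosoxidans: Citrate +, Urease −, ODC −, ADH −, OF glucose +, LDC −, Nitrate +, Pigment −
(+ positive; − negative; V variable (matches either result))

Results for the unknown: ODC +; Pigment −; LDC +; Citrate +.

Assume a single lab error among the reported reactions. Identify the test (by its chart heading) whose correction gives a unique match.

As reported, no row in the chart matches all 4 reactions.
Reversing ODC (to −) → unique match: Stenotrophomonas maltophilia.
Reversing LDC → still no organism matches.
Reversing Citrate → still no organism matches.
Reversing Pigment → still no organism matches.

ODC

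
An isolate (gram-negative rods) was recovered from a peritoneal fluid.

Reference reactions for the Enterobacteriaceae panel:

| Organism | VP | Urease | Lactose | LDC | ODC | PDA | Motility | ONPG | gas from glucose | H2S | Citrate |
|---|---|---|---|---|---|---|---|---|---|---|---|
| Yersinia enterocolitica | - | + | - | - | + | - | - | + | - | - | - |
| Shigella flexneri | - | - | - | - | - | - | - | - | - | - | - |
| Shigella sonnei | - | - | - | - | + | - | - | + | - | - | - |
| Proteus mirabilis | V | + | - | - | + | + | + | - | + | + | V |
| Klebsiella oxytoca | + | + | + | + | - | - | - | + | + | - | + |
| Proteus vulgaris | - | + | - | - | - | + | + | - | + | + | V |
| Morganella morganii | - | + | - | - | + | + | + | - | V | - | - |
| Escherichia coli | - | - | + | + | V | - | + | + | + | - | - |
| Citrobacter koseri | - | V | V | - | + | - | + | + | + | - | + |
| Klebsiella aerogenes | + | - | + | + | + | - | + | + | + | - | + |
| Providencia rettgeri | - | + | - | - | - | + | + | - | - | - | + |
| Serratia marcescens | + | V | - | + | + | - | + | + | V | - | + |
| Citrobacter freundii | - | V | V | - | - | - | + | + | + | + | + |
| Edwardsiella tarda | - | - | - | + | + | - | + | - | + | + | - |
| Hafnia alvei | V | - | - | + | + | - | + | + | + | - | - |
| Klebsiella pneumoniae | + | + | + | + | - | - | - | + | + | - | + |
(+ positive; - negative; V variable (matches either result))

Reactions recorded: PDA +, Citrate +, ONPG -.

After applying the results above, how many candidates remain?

3

PDA +: excludes 12 organisms — 4 left.
Citrate +: excludes Morganella morganii — 3 left.
ONPG -: all 3 remaining candidates are consistent.
Still consistent: Proteus mirabilis, Proteus vulgaris, Providencia rettgeri.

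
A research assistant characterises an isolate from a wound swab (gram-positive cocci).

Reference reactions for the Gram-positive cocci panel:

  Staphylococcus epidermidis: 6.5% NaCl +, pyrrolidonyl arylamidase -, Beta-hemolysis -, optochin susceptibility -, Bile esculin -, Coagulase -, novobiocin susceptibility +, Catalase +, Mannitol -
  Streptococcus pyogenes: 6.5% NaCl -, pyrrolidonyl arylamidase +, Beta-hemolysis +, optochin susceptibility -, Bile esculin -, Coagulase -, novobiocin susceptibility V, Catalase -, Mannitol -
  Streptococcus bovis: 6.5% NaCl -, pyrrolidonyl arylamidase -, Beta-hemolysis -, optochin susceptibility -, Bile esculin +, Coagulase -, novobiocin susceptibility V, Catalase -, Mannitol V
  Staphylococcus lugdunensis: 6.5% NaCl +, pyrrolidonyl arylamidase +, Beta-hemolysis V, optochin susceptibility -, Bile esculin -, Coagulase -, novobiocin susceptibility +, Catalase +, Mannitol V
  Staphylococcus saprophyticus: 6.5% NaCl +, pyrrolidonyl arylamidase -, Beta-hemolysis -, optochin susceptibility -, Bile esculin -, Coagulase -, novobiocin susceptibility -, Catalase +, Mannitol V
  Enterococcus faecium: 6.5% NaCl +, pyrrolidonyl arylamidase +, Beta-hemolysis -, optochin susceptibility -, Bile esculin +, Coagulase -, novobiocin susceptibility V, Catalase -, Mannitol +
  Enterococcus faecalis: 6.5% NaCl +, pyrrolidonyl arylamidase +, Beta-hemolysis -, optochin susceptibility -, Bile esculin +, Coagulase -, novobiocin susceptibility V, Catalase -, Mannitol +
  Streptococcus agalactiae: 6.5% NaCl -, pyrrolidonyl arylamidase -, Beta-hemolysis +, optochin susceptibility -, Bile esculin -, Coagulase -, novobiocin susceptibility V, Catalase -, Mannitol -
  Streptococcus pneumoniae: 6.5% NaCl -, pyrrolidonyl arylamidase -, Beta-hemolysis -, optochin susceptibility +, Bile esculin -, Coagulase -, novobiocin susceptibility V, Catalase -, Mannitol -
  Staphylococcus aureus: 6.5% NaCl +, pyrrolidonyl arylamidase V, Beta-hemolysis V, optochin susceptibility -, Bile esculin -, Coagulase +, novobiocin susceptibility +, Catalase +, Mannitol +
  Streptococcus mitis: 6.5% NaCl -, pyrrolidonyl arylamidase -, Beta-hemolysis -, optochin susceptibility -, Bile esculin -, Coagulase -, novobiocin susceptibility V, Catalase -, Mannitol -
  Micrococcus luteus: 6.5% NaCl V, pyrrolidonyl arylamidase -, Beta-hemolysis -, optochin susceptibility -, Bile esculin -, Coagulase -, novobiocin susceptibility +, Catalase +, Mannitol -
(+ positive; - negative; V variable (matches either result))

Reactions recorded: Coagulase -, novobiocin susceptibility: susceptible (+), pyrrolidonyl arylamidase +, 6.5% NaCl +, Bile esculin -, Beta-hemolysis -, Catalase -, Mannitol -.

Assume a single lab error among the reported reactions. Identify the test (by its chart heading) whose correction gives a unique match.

Catalase

As reported, no row in the chart matches all 8 reactions.
Reversing Bile esculin → still no organism matches.
Reversing Mannitol → still no organism matches.
Reversing Coagulase → still no organism matches.
Reversing Catalase (to +) → unique match: Staphylococcus lugdunensis.
Reversing 6.5% NaCl → still no organism matches.
Reversing Beta-hemolysis → still no organism matches.
Reversing pyrrolidonyl arylamidase → still no organism matches.
Reversing novobiocin susceptibility → still no organism matches.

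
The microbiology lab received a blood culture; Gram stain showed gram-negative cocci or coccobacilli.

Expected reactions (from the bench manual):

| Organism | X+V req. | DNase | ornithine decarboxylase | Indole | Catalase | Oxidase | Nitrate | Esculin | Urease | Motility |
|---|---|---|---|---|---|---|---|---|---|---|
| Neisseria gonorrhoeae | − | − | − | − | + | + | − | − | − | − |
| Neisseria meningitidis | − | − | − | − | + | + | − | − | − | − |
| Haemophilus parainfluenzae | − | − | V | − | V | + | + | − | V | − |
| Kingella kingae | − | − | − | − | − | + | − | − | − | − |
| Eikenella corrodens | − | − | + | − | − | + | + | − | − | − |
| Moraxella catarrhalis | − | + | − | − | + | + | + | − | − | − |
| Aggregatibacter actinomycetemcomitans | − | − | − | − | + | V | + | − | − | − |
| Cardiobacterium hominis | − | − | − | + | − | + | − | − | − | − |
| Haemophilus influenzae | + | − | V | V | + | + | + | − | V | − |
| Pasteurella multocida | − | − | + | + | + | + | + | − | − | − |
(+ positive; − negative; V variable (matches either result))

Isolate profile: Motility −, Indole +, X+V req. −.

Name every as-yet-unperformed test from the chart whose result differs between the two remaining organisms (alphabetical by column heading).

Catalase, Nitrate, ornithine decarboxylase

Indole +: excludes 7 organisms — 3 left.
X+V req. −: excludes Haemophilus influenzae — 2 left.
Motility −: all 2 remaining candidates are consistent.
Two candidates remain: Cardiobacterium hominis and Pasteurella multocida.
  DNase: − vs − — same for both, does not separate.
  ornithine decarboxylase: Cardiobacterium hominis −, Pasteurella multocida + — discriminates.
  Catalase: Cardiobacterium hominis −, Pasteurella multocida + — discriminates.
  Oxidase: + vs + — same for both, does not separate.
  Nitrate: Cardiobacterium hominis −, Pasteurella multocida + — discriminates.
  Esculin: − vs − — same for both, does not separate.
  Urease: − vs − — same for both, does not separate.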